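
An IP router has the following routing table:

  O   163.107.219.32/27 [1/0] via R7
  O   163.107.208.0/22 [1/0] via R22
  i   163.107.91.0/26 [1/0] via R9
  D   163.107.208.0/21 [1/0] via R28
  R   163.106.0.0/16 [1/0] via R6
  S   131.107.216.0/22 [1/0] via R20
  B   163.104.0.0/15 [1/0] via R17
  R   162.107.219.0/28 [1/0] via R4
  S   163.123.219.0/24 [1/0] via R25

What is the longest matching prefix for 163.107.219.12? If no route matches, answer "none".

163.107.219.12 is outside every listed prefix and there is no default route.

none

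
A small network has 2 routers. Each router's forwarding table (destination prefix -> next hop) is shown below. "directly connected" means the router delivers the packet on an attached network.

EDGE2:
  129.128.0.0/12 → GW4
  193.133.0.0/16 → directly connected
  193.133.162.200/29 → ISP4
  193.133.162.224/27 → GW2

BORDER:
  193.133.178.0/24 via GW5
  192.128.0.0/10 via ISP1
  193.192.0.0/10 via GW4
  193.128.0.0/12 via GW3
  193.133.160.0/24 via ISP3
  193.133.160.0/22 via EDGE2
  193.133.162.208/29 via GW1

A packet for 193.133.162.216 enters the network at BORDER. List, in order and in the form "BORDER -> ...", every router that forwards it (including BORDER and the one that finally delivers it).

At BORDER: longest match for 193.133.162.216 is 193.133.160.0/22 -> EDGE2
At EDGE2: longest match for 193.133.162.216 is 193.133.0.0/16 -> directly connected

BORDER -> EDGE2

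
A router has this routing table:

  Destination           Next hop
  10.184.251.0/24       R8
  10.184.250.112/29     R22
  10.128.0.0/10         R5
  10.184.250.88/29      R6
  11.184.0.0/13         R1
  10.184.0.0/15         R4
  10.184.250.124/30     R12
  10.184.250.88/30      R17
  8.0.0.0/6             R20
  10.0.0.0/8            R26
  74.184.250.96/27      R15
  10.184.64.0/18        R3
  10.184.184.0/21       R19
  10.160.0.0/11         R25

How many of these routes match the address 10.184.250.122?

Prefixes containing 10.184.250.122:
  8.0.0.0/6 (8.0.0.0 - 11.255.255.255)
  10.0.0.0/8 (10.0.0.0 - 10.255.255.255)
  10.128.0.0/10 (10.128.0.0 - 10.191.255.255)
  10.160.0.0/11 (10.160.0.0 - 10.191.255.255)
  10.184.0.0/15 (10.184.0.0 - 10.185.255.255)
Total matching entries: 5.

5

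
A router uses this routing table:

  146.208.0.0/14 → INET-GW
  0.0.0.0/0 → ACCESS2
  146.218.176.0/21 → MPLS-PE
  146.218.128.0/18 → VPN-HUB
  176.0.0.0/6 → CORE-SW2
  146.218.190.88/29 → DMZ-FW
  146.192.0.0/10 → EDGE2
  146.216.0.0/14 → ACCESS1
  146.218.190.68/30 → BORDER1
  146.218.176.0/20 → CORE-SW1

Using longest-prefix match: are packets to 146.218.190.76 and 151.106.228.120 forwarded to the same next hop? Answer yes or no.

146.218.190.76: longest match 146.218.176.0/20 -> CORE-SW1
151.106.228.120: longest match 0.0.0.0/0 -> ACCESS2

no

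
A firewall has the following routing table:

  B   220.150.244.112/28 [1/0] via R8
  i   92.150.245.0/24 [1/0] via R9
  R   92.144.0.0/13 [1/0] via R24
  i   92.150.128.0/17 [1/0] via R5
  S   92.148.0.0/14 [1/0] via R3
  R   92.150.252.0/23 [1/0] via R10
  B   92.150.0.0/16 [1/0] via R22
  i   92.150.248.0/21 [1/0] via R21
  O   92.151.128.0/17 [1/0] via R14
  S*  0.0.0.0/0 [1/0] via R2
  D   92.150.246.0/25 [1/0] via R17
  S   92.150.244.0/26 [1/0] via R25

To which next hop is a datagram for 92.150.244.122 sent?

Routes whose prefix contains 92.150.244.122:
  0.0.0.0/0 (default, matches everything) -> R2
  92.144.0.0/13 (92.144.0.0 - 92.151.255.255) -> R24
  92.148.0.0/14 (92.148.0.0 - 92.151.255.255) -> R3
  92.150.0.0/16 (92.150.0.0 - 92.150.255.255) -> R22
  92.150.128.0/17 (92.150.128.0 - 92.150.255.255) -> R5
More-specific entries that do NOT match:
  220.150.244.112/28 (220.150.244.112 - 220.150.244.127) does not contain 92.150.244.122
  92.150.244.0/26 (92.150.244.0 - 92.150.244.63) does not contain 92.150.244.122
  92.150.246.0/25 (92.150.246.0 - 92.150.246.127) does not contain 92.150.244.122
  92.150.245.0/24 (92.150.245.0 - 92.150.245.255) does not contain 92.150.244.122
  92.150.252.0/23 (92.150.252.0 - 92.150.253.255) does not contain 92.150.244.122
  92.150.248.0/21 (92.150.248.0 - 92.150.255.255) does not contain 92.150.244.122
Longest matching prefix is /17 -> next hop R5.

R5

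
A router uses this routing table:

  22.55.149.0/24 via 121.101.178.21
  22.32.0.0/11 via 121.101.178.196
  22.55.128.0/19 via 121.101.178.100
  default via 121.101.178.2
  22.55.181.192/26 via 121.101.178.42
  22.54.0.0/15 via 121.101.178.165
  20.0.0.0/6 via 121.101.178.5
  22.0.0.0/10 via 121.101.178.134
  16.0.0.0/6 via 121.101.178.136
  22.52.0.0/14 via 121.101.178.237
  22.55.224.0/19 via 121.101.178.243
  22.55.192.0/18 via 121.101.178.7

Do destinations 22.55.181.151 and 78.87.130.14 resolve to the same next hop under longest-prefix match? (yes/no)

22.55.181.151: longest match 22.54.0.0/15 -> 121.101.178.165
78.87.130.14: longest match 0.0.0.0/0 -> 121.101.178.2

no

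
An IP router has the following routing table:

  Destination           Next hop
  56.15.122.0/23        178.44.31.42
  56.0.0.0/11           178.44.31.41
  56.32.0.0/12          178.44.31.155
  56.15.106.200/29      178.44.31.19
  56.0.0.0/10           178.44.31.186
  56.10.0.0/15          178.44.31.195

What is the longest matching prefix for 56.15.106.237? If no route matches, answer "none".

Entries matching 56.15.106.237:
  56.0.0.0/10 (56.0.0.0 - 56.63.255.255)
  56.0.0.0/11 (56.0.0.0 - 56.31.255.255)
Most specific is 56.0.0.0/11.

56.0.0.0/11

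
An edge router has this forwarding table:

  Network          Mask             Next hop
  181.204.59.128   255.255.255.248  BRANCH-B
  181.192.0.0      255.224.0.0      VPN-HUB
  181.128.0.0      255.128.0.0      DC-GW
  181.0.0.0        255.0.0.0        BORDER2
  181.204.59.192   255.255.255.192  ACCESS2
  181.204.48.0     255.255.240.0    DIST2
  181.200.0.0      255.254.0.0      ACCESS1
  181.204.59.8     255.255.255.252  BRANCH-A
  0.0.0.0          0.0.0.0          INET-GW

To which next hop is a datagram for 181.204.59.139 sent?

DIST2

Routes whose prefix contains 181.204.59.139:
  0.0.0.0/0 (default, matches everything) -> INET-GW
  181.0.0.0/8 (181.0.0.0 - 181.255.255.255) -> BORDER2
  181.128.0.0/9 (181.128.0.0 - 181.255.255.255) -> DC-GW
  181.192.0.0/11 (181.192.0.0 - 181.223.255.255) -> VPN-HUB
  181.204.48.0/20 (181.204.48.0 - 181.204.63.255) -> DIST2
More-specific entries that do NOT match:
  181.204.59.8/30 (181.204.59.8 - 181.204.59.11) does not contain 181.204.59.139
  181.204.59.128/29 (181.204.59.128 - 181.204.59.135) does not contain 181.204.59.139
  181.204.59.192/26 (181.204.59.192 - 181.204.59.255) does not contain 181.204.59.139
Longest matching prefix is /20 -> next hop DIST2.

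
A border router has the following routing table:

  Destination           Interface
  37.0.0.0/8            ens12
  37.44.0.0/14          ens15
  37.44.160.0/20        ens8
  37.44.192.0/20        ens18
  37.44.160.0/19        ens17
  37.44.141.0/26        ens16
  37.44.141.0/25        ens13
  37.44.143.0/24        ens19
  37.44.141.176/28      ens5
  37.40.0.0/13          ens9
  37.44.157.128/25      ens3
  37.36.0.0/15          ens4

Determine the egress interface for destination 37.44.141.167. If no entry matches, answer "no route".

Routes whose prefix contains 37.44.141.167:
  37.0.0.0/8 (37.0.0.0 - 37.255.255.255) -> ens12
  37.40.0.0/13 (37.40.0.0 - 37.47.255.255) -> ens9
  37.44.0.0/14 (37.44.0.0 - 37.47.255.255) -> ens15
More-specific entries that do NOT match:
  37.44.141.176/28 (37.44.141.176 - 37.44.141.191) does not contain 37.44.141.167
  37.44.141.0/26 (37.44.141.0 - 37.44.141.63) does not contain 37.44.141.167
  37.44.141.0/25 (37.44.141.0 - 37.44.141.127) does not contain 37.44.141.167
  37.44.157.128/25 (37.44.157.128 - 37.44.157.255) does not contain 37.44.141.167
  37.44.143.0/24 (37.44.143.0 - 37.44.143.255) does not contain 37.44.141.167
  37.44.160.0/20 (37.44.160.0 - 37.44.175.255) does not contain 37.44.141.167
  37.44.192.0/20 (37.44.192.0 - 37.44.207.255) does not contain 37.44.141.167
  37.44.160.0/19 (37.44.160.0 - 37.44.191.255) does not contain 37.44.141.167
  37.36.0.0/15 (37.36.0.0 - 37.37.255.255) does not contain 37.44.141.167
Longest matching prefix is /14 -> interface ens15.

ens15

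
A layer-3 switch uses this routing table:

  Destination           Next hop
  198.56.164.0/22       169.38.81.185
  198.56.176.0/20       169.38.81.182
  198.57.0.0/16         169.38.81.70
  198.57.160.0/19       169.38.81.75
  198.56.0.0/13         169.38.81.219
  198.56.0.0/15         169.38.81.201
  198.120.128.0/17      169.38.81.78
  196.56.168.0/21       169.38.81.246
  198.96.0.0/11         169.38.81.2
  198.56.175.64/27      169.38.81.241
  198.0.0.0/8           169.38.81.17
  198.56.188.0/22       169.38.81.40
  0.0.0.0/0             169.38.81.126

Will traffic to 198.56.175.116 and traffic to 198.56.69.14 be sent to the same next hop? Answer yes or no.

198.56.175.116: longest match 198.56.0.0/15 -> 169.38.81.201
198.56.69.14: longest match 198.56.0.0/15 -> 169.38.81.201

yes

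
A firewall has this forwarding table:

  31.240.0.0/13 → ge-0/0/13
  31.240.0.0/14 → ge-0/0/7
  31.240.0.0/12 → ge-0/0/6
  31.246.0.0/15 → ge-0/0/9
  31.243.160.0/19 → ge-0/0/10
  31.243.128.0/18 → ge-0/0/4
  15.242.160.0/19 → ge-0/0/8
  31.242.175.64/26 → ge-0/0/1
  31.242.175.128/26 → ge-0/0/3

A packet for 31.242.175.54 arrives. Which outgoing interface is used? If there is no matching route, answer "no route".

Routes whose prefix contains 31.242.175.54:
  31.240.0.0/12 (31.240.0.0 - 31.255.255.255) -> ge-0/0/6
  31.240.0.0/13 (31.240.0.0 - 31.247.255.255) -> ge-0/0/13
  31.240.0.0/14 (31.240.0.0 - 31.243.255.255) -> ge-0/0/7
More-specific entries that do NOT match:
  31.242.175.64/26 (31.242.175.64 - 31.242.175.127) does not contain 31.242.175.54
  31.242.175.128/26 (31.242.175.128 - 31.242.175.191) does not contain 31.242.175.54
  31.243.160.0/19 (31.243.160.0 - 31.243.191.255) does not contain 31.242.175.54
  15.242.160.0/19 (15.242.160.0 - 15.242.191.255) does not contain 31.242.175.54
  31.243.128.0/18 (31.243.128.0 - 31.243.191.255) does not contain 31.242.175.54
  31.246.0.0/15 (31.246.0.0 - 31.247.255.255) does not contain 31.242.175.54
Longest matching prefix is /14 -> interface ge-0/0/7.

ge-0/0/7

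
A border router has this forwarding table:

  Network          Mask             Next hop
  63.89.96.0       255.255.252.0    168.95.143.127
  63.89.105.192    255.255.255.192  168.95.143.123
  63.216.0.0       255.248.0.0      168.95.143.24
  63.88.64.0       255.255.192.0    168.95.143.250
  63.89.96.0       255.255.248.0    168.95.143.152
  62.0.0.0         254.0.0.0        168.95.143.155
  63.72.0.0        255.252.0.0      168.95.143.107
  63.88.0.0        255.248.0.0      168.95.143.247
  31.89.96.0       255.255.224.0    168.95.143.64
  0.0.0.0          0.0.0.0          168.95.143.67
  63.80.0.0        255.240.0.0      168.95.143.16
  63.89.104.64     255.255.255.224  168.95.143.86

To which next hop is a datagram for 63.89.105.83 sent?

Routes whose prefix contains 63.89.105.83:
  0.0.0.0/0 (default, matches everything) -> 168.95.143.67
  62.0.0.0/7 (62.0.0.0 - 63.255.255.255) -> 168.95.143.155
  63.80.0.0/12 (63.80.0.0 - 63.95.255.255) -> 168.95.143.16
  63.88.0.0/13 (63.88.0.0 - 63.95.255.255) -> 168.95.143.247
More-specific entries that do NOT match:
  63.89.104.64/27 (63.89.104.64 - 63.89.104.95) does not contain 63.89.105.83
  63.89.105.192/26 (63.89.105.192 - 63.89.105.255) does not contain 63.89.105.83
  63.89.96.0/22 (63.89.96.0 - 63.89.99.255) does not contain 63.89.105.83
  63.89.96.0/21 (63.89.96.0 - 63.89.103.255) does not contain 63.89.105.83
  31.89.96.0/19 (31.89.96.0 - 31.89.127.255) does not contain 63.89.105.83
  63.88.64.0/18 (63.88.64.0 - 63.88.127.255) does not contain 63.89.105.83
  63.72.0.0/14 (63.72.0.0 - 63.75.255.255) does not contain 63.89.105.83
Longest matching prefix is /13 -> next hop 168.95.143.247.

168.95.143.247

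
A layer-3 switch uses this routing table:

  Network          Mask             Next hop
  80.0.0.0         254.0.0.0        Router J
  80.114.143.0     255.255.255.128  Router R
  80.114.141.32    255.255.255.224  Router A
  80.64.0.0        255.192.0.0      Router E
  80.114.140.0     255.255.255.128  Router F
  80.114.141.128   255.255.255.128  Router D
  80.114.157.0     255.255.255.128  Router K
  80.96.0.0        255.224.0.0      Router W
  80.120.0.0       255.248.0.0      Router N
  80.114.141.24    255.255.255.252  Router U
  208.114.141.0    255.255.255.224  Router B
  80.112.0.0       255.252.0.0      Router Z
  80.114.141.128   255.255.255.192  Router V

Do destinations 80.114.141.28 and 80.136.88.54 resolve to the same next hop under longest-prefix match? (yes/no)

no

80.114.141.28: longest match 80.112.0.0/14 -> Router Z
80.136.88.54: longest match 80.0.0.0/7 -> Router J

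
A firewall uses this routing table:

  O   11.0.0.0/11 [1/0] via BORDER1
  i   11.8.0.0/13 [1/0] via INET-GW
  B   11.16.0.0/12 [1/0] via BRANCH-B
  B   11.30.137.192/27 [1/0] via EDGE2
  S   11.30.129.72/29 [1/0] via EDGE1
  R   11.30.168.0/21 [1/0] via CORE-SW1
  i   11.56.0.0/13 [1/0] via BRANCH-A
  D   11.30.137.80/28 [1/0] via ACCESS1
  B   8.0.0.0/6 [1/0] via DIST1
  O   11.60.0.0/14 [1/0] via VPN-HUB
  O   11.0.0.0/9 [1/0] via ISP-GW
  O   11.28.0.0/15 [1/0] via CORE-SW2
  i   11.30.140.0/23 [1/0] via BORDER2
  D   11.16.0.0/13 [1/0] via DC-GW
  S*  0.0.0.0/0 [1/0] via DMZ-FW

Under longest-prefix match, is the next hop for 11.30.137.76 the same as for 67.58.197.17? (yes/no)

11.30.137.76: longest match 11.16.0.0/12 -> BRANCH-B
67.58.197.17: longest match 0.0.0.0/0 -> DMZ-FW

no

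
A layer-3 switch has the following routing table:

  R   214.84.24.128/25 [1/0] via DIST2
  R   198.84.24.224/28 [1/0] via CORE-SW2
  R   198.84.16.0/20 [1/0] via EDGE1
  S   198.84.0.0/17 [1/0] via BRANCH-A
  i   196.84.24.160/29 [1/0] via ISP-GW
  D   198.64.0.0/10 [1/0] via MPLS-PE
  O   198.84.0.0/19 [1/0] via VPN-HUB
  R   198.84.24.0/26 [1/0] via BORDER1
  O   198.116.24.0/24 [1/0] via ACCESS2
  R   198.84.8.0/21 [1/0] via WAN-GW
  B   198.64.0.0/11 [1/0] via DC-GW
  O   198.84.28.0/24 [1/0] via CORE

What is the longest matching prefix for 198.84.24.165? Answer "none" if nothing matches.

198.84.16.0/20

Entries matching 198.84.24.165:
  198.64.0.0/10 (198.64.0.0 - 198.127.255.255)
  198.64.0.0/11 (198.64.0.0 - 198.95.255.255)
  198.84.0.0/17 (198.84.0.0 - 198.84.127.255)
  198.84.0.0/19 (198.84.0.0 - 198.84.31.255)
  198.84.16.0/20 (198.84.16.0 - 198.84.31.255)
Most specific is 198.84.16.0/20.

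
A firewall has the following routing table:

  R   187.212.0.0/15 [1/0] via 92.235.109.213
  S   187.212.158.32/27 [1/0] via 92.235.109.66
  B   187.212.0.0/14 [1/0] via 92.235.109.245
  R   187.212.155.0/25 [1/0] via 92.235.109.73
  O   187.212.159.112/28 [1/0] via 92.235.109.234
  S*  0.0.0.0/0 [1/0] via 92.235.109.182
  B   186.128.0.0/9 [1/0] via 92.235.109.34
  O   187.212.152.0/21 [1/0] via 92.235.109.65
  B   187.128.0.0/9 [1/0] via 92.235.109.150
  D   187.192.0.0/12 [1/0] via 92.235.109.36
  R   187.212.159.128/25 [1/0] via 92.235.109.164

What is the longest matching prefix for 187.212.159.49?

187.212.152.0/21

Entries matching 187.212.159.49:
  0.0.0.0/0 (default, matches everything)
  187.128.0.0/9 (187.128.0.0 - 187.255.255.255)
  187.212.0.0/14 (187.212.0.0 - 187.215.255.255)
  187.212.0.0/15 (187.212.0.0 - 187.213.255.255)
  187.212.152.0/21 (187.212.152.0 - 187.212.159.255)
Most specific is 187.212.152.0/21.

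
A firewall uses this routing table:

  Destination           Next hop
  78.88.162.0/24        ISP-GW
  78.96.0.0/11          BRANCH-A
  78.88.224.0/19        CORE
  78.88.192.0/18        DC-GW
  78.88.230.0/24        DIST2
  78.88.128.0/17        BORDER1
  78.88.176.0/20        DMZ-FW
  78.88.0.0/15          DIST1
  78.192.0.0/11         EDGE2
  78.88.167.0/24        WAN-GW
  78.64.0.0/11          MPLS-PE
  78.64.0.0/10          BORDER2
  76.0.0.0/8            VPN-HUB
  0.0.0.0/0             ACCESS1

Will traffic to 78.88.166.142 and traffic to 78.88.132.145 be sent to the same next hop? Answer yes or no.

78.88.166.142: longest match 78.88.128.0/17 -> BORDER1
78.88.132.145: longest match 78.88.128.0/17 -> BORDER1

yes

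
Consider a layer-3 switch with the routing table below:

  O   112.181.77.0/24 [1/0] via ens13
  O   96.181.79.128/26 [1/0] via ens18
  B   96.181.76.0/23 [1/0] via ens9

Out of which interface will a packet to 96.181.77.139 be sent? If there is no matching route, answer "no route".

Routes whose prefix contains 96.181.77.139:
  96.181.76.0/23 (96.181.76.0 - 96.181.77.255) -> ens9
More-specific entries that do NOT match:
  96.181.79.128/26 (96.181.79.128 - 96.181.79.191) does not contain 96.181.77.139
  112.181.77.0/24 (112.181.77.0 - 112.181.77.255) does not contain 96.181.77.139
Longest matching prefix is /23 -> interface ens9.

ens9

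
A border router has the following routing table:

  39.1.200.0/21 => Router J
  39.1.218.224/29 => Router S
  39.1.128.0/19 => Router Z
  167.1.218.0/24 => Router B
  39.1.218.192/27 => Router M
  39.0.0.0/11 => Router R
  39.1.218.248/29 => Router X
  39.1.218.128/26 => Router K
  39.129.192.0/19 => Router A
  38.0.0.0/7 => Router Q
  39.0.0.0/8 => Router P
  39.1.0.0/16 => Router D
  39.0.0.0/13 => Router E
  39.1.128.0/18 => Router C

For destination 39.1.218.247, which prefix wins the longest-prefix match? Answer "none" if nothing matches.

Entries matching 39.1.218.247:
  38.0.0.0/7 (38.0.0.0 - 39.255.255.255)
  39.0.0.0/8 (39.0.0.0 - 39.255.255.255)
  39.0.0.0/11 (39.0.0.0 - 39.31.255.255)
  39.0.0.0/13 (39.0.0.0 - 39.7.255.255)
  39.1.0.0/16 (39.1.0.0 - 39.1.255.255)
Most specific is 39.1.0.0/16.

39.1.0.0/16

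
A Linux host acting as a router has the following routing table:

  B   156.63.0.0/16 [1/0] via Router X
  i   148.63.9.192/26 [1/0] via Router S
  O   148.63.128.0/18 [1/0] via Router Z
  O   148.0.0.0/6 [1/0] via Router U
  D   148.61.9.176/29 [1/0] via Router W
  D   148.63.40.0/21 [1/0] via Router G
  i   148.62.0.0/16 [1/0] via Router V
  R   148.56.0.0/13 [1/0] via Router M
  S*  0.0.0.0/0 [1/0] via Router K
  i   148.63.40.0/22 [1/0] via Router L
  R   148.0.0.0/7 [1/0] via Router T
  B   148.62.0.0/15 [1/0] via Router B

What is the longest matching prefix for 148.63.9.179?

148.62.0.0/15

Entries matching 148.63.9.179:
  0.0.0.0/0 (default, matches everything)
  148.0.0.0/6 (148.0.0.0 - 151.255.255.255)
  148.0.0.0/7 (148.0.0.0 - 149.255.255.255)
  148.56.0.0/13 (148.56.0.0 - 148.63.255.255)
  148.62.0.0/15 (148.62.0.0 - 148.63.255.255)
Most specific is 148.62.0.0/15.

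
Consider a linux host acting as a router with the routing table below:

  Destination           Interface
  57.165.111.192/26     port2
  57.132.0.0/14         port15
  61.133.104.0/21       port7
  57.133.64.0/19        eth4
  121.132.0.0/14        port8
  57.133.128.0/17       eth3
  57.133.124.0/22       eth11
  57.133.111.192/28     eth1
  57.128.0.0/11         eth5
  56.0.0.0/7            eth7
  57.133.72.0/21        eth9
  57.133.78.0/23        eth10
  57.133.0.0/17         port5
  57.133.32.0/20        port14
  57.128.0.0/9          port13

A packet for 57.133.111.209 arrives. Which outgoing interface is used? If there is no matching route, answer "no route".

port5

Routes whose prefix contains 57.133.111.209:
  56.0.0.0/7 (56.0.0.0 - 57.255.255.255) -> eth7
  57.128.0.0/9 (57.128.0.0 - 57.255.255.255) -> port13
  57.128.0.0/11 (57.128.0.0 - 57.159.255.255) -> eth5
  57.132.0.0/14 (57.132.0.0 - 57.135.255.255) -> port15
  57.133.0.0/17 (57.133.0.0 - 57.133.127.255) -> port5
More-specific entries that do NOT match:
  57.133.111.192/28 (57.133.111.192 - 57.133.111.207) does not contain 57.133.111.209
  57.165.111.192/26 (57.165.111.192 - 57.165.111.255) does not contain 57.133.111.209
  57.133.78.0/23 (57.133.78.0 - 57.133.79.255) does not contain 57.133.111.209
  57.133.124.0/22 (57.133.124.0 - 57.133.127.255) does not contain 57.133.111.209
  61.133.104.0/21 (61.133.104.0 - 61.133.111.255) does not contain 57.133.111.209
  57.133.72.0/21 (57.133.72.0 - 57.133.79.255) does not contain 57.133.111.209
  57.133.32.0/20 (57.133.32.0 - 57.133.47.255) does not contain 57.133.111.209
  57.133.64.0/19 (57.133.64.0 - 57.133.95.255) does not contain 57.133.111.209
Longest matching prefix is /17 -> interface port5.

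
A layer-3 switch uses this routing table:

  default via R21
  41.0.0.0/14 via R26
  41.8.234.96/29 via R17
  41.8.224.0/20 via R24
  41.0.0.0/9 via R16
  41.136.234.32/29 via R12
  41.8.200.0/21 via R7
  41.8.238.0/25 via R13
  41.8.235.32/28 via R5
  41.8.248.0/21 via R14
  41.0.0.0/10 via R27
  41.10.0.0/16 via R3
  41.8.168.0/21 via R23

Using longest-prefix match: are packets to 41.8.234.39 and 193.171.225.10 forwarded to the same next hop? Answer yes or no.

41.8.234.39: longest match 41.8.224.0/20 -> R24
193.171.225.10: longest match 0.0.0.0/0 -> R21

no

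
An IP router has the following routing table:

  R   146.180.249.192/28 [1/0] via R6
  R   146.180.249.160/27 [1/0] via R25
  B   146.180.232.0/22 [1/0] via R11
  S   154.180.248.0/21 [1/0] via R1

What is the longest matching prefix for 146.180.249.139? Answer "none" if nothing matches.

none

146.180.249.139 is outside every listed prefix and there is no default route.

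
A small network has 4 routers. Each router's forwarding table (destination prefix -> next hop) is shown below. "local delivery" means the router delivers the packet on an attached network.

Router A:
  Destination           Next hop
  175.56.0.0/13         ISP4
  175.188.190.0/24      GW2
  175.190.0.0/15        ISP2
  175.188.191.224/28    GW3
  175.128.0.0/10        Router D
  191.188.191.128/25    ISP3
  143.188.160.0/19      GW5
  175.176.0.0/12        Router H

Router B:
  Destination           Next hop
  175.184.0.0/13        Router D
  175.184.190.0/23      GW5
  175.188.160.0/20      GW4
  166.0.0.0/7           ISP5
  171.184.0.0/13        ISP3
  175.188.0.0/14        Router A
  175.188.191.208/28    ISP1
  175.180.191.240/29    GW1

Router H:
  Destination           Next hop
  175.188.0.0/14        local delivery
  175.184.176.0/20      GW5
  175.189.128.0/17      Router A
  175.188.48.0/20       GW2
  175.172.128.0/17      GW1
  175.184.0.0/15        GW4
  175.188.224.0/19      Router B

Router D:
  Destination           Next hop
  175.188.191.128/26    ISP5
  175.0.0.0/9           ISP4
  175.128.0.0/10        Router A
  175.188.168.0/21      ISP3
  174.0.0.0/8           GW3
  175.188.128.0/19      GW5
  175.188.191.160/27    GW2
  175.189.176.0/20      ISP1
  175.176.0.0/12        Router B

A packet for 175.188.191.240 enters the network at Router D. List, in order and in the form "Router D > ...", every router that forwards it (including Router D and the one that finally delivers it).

Router D > Router B > Router A > Router H

At Router D: longest match for 175.188.191.240 is 175.176.0.0/12 -> Router B
At Router B: longest match for 175.188.191.240 is 175.188.0.0/14 -> Router A
At Router A: longest match for 175.188.191.240 is 175.176.0.0/12 -> Router H
At Router H: longest match for 175.188.191.240 is 175.188.0.0/14 -> local delivery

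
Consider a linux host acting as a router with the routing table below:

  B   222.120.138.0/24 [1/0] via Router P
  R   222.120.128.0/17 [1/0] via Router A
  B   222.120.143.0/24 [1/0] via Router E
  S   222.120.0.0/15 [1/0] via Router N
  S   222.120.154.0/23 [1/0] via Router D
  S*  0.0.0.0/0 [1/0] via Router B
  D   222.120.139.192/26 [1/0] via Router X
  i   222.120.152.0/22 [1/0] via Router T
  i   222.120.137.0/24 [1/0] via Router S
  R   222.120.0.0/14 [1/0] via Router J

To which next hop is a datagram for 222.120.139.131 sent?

Routes whose prefix contains 222.120.139.131:
  0.0.0.0/0 (default, matches everything) -> Router B
  222.120.0.0/14 (222.120.0.0 - 222.123.255.255) -> Router J
  222.120.0.0/15 (222.120.0.0 - 222.121.255.255) -> Router N
  222.120.128.0/17 (222.120.128.0 - 222.120.255.255) -> Router A
More-specific entries that do NOT match:
  222.120.139.192/26 (222.120.139.192 - 222.120.139.255) does not contain 222.120.139.131
  222.120.138.0/24 (222.120.138.0 - 222.120.138.255) does not contain 222.120.139.131
  222.120.143.0/24 (222.120.143.0 - 222.120.143.255) does not contain 222.120.139.131
  222.120.137.0/24 (222.120.137.0 - 222.120.137.255) does not contain 222.120.139.131
  222.120.154.0/23 (222.120.154.0 - 222.120.155.255) does not contain 222.120.139.131
  222.120.152.0/22 (222.120.152.0 - 222.120.155.255) does not contain 222.120.139.131
Longest matching prefix is /17 -> next hop Router A.

Router A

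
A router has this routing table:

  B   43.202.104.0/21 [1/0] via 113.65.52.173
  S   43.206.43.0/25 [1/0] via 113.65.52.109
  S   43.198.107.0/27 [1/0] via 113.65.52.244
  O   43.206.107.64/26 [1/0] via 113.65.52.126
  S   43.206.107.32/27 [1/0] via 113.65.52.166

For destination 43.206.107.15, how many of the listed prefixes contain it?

No listed prefix contains 43.206.107.15.
Total matching entries: 0.

0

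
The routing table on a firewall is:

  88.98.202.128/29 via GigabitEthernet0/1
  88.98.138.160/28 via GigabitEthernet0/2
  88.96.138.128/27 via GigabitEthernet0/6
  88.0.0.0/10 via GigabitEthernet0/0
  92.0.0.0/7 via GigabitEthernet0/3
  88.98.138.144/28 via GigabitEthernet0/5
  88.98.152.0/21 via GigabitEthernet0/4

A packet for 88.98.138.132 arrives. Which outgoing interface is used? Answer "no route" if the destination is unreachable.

No entry's prefix contains 88.98.138.132; there is no default route.

no route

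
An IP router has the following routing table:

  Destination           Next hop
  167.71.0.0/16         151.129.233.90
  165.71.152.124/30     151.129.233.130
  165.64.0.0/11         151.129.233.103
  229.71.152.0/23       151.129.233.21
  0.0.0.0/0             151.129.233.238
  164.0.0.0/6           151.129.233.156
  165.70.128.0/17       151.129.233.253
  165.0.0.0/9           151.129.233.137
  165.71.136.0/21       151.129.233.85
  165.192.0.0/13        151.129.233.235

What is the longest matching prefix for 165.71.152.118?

Entries matching 165.71.152.118:
  0.0.0.0/0 (default, matches everything)
  164.0.0.0/6 (164.0.0.0 - 167.255.255.255)
  165.0.0.0/9 (165.0.0.0 - 165.127.255.255)
  165.64.0.0/11 (165.64.0.0 - 165.95.255.255)
Most specific is 165.64.0.0/11.

165.64.0.0/11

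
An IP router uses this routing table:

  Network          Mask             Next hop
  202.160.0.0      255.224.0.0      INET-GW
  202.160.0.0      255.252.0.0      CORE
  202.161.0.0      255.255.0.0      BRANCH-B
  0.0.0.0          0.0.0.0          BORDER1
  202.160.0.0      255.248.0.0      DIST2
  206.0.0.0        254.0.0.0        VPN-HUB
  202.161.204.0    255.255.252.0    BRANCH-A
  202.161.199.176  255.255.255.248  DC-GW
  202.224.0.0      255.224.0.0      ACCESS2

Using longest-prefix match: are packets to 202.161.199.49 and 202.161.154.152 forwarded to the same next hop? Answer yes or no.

yes

202.161.199.49: longest match 202.161.0.0/16 -> BRANCH-B
202.161.154.152: longest match 202.161.0.0/16 -> BRANCH-B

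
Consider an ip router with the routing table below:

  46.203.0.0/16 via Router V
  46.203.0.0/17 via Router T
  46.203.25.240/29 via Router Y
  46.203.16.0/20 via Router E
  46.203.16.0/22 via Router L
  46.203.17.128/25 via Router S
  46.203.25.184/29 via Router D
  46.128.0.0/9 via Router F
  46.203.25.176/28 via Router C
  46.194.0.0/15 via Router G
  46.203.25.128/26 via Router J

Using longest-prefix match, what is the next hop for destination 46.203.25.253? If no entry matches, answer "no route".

Routes whose prefix contains 46.203.25.253:
  46.128.0.0/9 (46.128.0.0 - 46.255.255.255) -> Router F
  46.203.0.0/16 (46.203.0.0 - 46.203.255.255) -> Router V
  46.203.0.0/17 (46.203.0.0 - 46.203.127.255) -> Router T
  46.203.16.0/20 (46.203.16.0 - 46.203.31.255) -> Router E
More-specific entries that do NOT match:
  46.203.25.240/29 (46.203.25.240 - 46.203.25.247) does not contain 46.203.25.253
  46.203.25.184/29 (46.203.25.184 - 46.203.25.191) does not contain 46.203.25.253
  46.203.25.176/28 (46.203.25.176 - 46.203.25.191) does not contain 46.203.25.253
  46.203.25.128/26 (46.203.25.128 - 46.203.25.191) does not contain 46.203.25.253
  46.203.17.128/25 (46.203.17.128 - 46.203.17.255) does not contain 46.203.25.253
  46.203.16.0/22 (46.203.16.0 - 46.203.19.255) does not contain 46.203.25.253
Longest matching prefix is /20 -> next hop Router E.

Router E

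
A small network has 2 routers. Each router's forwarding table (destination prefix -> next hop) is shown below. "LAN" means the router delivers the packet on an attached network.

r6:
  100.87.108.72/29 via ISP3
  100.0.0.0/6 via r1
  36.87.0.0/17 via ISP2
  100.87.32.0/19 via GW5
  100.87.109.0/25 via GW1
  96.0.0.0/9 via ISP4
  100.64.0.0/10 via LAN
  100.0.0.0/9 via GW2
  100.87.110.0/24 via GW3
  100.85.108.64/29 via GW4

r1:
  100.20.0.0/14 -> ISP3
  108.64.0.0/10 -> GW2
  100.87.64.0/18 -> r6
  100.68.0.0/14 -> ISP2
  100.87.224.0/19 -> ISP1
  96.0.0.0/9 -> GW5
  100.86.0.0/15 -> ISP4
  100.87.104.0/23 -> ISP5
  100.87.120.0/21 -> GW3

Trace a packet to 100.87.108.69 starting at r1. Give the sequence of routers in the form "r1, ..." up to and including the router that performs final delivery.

At r1: longest match for 100.87.108.69 is 100.87.64.0/18 -> r6
At r6: longest match for 100.87.108.69 is 100.64.0.0/10 -> LAN

r1, r6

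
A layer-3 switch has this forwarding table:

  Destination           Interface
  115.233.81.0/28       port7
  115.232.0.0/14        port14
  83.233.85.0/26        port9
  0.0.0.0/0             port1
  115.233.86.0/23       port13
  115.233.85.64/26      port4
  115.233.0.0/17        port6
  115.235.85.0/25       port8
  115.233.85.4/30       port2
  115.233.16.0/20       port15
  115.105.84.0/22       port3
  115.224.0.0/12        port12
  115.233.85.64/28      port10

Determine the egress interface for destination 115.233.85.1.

Routes whose prefix contains 115.233.85.1:
  0.0.0.0/0 (default, matches everything) -> port1
  115.224.0.0/12 (115.224.0.0 - 115.239.255.255) -> port12
  115.232.0.0/14 (115.232.0.0 - 115.235.255.255) -> port14
  115.233.0.0/17 (115.233.0.0 - 115.233.127.255) -> port6
More-specific entries that do NOT match:
  115.233.85.4/30 (115.233.85.4 - 115.233.85.7) does not contain 115.233.85.1
  115.233.81.0/28 (115.233.81.0 - 115.233.81.15) does not contain 115.233.85.1
  115.233.85.64/28 (115.233.85.64 - 115.233.85.79) does not contain 115.233.85.1
  83.233.85.0/26 (83.233.85.0 - 83.233.85.63) does not contain 115.233.85.1
  115.233.85.64/26 (115.233.85.64 - 115.233.85.127) does not contain 115.233.85.1
  115.235.85.0/25 (115.235.85.0 - 115.235.85.127) does not contain 115.233.85.1
  115.233.86.0/23 (115.233.86.0 - 115.233.87.255) does not contain 115.233.85.1
  115.105.84.0/22 (115.105.84.0 - 115.105.87.255) does not contain 115.233.85.1
  115.233.16.0/20 (115.233.16.0 - 115.233.31.255) does not contain 115.233.85.1
Longest matching prefix is /17 -> interface port6.

port6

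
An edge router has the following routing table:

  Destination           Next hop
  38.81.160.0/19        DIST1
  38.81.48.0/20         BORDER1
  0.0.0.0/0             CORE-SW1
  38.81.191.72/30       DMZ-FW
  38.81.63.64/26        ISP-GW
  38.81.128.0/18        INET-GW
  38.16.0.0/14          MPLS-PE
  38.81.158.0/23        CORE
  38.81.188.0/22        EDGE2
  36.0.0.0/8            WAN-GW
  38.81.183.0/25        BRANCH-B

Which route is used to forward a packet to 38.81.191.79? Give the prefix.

Entries matching 38.81.191.79:
  0.0.0.0/0 (default, matches everything)
  38.81.128.0/18 (38.81.128.0 - 38.81.191.255)
  38.81.160.0/19 (38.81.160.0 - 38.81.191.255)
  38.81.188.0/22 (38.81.188.0 - 38.81.191.255)
Most specific is 38.81.188.0/22.

38.81.188.0/22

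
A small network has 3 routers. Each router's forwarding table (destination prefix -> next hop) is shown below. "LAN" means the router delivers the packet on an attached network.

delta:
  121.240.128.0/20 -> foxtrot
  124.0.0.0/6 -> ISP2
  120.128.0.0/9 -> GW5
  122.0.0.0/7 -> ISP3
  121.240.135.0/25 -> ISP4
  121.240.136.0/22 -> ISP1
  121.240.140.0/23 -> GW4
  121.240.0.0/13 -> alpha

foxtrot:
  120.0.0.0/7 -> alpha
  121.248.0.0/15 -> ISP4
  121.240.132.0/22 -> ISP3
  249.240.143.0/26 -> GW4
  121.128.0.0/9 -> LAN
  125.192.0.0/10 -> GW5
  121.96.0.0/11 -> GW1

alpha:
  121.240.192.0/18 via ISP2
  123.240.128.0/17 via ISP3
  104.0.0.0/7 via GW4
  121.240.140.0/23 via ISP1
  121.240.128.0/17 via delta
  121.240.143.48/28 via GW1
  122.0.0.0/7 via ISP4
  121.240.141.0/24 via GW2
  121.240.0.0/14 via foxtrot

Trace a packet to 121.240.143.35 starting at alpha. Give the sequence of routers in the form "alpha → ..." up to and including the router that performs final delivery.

alpha → delta → foxtrot

At alpha: longest match for 121.240.143.35 is 121.240.128.0/17 -> delta
At delta: longest match for 121.240.143.35 is 121.240.128.0/20 -> foxtrot
At foxtrot: longest match for 121.240.143.35 is 121.128.0.0/9 -> LAN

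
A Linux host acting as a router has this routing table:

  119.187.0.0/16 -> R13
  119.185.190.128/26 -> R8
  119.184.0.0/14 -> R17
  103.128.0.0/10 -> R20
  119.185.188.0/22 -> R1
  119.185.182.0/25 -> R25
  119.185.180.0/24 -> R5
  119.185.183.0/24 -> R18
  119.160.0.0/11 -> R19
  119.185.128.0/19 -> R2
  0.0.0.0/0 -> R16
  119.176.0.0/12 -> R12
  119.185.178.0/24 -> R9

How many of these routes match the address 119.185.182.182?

Prefixes containing 119.185.182.182:
  0.0.0.0/0 (default, matches everything)
  119.160.0.0/11 (119.160.0.0 - 119.191.255.255)
  119.176.0.0/12 (119.176.0.0 - 119.191.255.255)
  119.184.0.0/14 (119.184.0.0 - 119.187.255.255)
Total matching entries: 4.

4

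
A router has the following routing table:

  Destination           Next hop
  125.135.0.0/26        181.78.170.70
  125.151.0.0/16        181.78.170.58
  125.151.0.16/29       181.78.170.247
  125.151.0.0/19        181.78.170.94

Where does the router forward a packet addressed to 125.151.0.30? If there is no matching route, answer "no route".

181.78.170.94

Routes whose prefix contains 125.151.0.30:
  125.151.0.0/16 (125.151.0.0 - 125.151.255.255) -> 181.78.170.58
  125.151.0.0/19 (125.151.0.0 - 125.151.31.255) -> 181.78.170.94
More-specific entries that do NOT match:
  125.151.0.16/29 (125.151.0.16 - 125.151.0.23) does not contain 125.151.0.30
  125.135.0.0/26 (125.135.0.0 - 125.135.0.63) does not contain 125.151.0.30
Longest matching prefix is /19 -> next hop 181.78.170.94.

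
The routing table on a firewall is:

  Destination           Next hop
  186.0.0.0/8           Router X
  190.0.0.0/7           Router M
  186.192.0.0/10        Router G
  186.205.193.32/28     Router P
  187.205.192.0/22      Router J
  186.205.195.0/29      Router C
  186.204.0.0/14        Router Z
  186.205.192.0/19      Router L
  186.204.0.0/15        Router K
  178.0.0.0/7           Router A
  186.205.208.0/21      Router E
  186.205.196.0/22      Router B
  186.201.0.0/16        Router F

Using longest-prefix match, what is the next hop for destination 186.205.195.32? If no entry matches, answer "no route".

Router L

Routes whose prefix contains 186.205.195.32:
  186.0.0.0/8 (186.0.0.0 - 186.255.255.255) -> Router X
  186.192.0.0/10 (186.192.0.0 - 186.255.255.255) -> Router G
  186.204.0.0/14 (186.204.0.0 - 186.207.255.255) -> Router Z
  186.204.0.0/15 (186.204.0.0 - 186.205.255.255) -> Router K
  186.205.192.0/19 (186.205.192.0 - 186.205.223.255) -> Router L
More-specific entries that do NOT match:
  186.205.195.0/29 (186.205.195.0 - 186.205.195.7) does not contain 186.205.195.32
  186.205.193.32/28 (186.205.193.32 - 186.205.193.47) does not contain 186.205.195.32
  187.205.192.0/22 (187.205.192.0 - 187.205.195.255) does not contain 186.205.195.32
  186.205.196.0/22 (186.205.196.0 - 186.205.199.255) does not contain 186.205.195.32
  186.205.208.0/21 (186.205.208.0 - 186.205.215.255) does not contain 186.205.195.32
Longest matching prefix is /19 -> next hop Router L.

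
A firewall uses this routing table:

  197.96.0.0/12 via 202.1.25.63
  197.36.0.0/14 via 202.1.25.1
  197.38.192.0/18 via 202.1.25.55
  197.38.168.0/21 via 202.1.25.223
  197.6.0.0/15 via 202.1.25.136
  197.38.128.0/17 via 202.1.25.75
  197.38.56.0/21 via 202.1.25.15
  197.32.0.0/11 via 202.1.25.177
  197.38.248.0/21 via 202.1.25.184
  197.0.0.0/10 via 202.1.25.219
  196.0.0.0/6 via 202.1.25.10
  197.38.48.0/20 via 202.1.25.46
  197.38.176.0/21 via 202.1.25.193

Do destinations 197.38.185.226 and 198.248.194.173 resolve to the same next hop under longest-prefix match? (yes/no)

197.38.185.226: longest match 197.38.128.0/17 -> 202.1.25.75
198.248.194.173: longest match 196.0.0.0/6 -> 202.1.25.10

no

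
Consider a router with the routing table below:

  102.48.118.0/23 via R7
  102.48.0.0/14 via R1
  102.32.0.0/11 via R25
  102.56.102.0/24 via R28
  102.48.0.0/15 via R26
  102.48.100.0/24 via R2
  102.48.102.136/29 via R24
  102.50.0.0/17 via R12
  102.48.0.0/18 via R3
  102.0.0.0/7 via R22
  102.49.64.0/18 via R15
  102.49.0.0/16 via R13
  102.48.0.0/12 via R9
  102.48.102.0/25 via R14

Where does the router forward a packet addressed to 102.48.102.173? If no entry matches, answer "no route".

R26

Routes whose prefix contains 102.48.102.173:
  102.0.0.0/7 (102.0.0.0 - 103.255.255.255) -> R22
  102.32.0.0/11 (102.32.0.0 - 102.63.255.255) -> R25
  102.48.0.0/12 (102.48.0.0 - 102.63.255.255) -> R9
  102.48.0.0/14 (102.48.0.0 - 102.51.255.255) -> R1
  102.48.0.0/15 (102.48.0.0 - 102.49.255.255) -> R26
More-specific entries that do NOT match:
  102.48.102.136/29 (102.48.102.136 - 102.48.102.143) does not contain 102.48.102.173
  102.48.102.0/25 (102.48.102.0 - 102.48.102.127) does not contain 102.48.102.173
  102.56.102.0/24 (102.56.102.0 - 102.56.102.255) does not contain 102.48.102.173
  102.48.100.0/24 (102.48.100.0 - 102.48.100.255) does not contain 102.48.102.173
  102.48.118.0/23 (102.48.118.0 - 102.48.119.255) does not contain 102.48.102.173
  102.48.0.0/18 (102.48.0.0 - 102.48.63.255) does not contain 102.48.102.173
  102.49.64.0/18 (102.49.64.0 - 102.49.127.255) does not contain 102.48.102.173
  102.50.0.0/17 (102.50.0.0 - 102.50.127.255) does not contain 102.48.102.173
  102.49.0.0/16 (102.49.0.0 - 102.49.255.255) does not contain 102.48.102.173
Longest matching prefix is /15 -> next hop R26.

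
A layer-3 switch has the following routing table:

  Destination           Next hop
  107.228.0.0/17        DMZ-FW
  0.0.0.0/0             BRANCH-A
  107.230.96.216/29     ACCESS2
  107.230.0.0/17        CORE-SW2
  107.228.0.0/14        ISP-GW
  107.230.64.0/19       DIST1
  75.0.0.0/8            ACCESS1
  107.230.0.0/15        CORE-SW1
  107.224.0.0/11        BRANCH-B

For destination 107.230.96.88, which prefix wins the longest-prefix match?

Entries matching 107.230.96.88:
  0.0.0.0/0 (default, matches everything)
  107.224.0.0/11 (107.224.0.0 - 107.255.255.255)
  107.228.0.0/14 (107.228.0.0 - 107.231.255.255)
  107.230.0.0/15 (107.230.0.0 - 107.231.255.255)
  107.230.0.0/17 (107.230.0.0 - 107.230.127.255)
Most specific is 107.230.0.0/17.

107.230.0.0/17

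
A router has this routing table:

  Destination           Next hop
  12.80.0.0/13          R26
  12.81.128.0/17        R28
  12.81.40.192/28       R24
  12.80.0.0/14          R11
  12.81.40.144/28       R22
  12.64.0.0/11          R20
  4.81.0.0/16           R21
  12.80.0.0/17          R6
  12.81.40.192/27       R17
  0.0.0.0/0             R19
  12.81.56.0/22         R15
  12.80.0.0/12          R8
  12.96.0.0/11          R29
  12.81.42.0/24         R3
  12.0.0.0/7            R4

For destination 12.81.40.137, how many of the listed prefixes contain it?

6

Prefixes containing 12.81.40.137:
  0.0.0.0/0 (default, matches everything)
  12.0.0.0/7 (12.0.0.0 - 13.255.255.255)
  12.64.0.0/11 (12.64.0.0 - 12.95.255.255)
  12.80.0.0/12 (12.80.0.0 - 12.95.255.255)
  12.80.0.0/13 (12.80.0.0 - 12.87.255.255)
  12.80.0.0/14 (12.80.0.0 - 12.83.255.255)
Total matching entries: 6.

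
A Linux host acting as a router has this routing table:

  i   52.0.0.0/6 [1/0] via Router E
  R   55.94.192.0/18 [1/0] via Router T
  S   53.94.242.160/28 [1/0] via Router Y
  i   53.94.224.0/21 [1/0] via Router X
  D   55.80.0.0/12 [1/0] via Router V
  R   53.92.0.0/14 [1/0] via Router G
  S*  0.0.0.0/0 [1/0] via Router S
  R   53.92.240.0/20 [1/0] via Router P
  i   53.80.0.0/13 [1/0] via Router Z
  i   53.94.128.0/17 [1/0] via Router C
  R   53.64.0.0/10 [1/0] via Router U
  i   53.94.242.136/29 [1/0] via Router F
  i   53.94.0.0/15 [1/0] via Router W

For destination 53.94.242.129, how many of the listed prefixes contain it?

Prefixes containing 53.94.242.129:
  0.0.0.0/0 (default, matches everything)
  52.0.0.0/6 (52.0.0.0 - 55.255.255.255)
  53.64.0.0/10 (53.64.0.0 - 53.127.255.255)
  53.92.0.0/14 (53.92.0.0 - 53.95.255.255)
  53.94.0.0/15 (53.94.0.0 - 53.95.255.255)
  53.94.128.0/17 (53.94.128.0 - 53.94.255.255)
Total matching entries: 6.

6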